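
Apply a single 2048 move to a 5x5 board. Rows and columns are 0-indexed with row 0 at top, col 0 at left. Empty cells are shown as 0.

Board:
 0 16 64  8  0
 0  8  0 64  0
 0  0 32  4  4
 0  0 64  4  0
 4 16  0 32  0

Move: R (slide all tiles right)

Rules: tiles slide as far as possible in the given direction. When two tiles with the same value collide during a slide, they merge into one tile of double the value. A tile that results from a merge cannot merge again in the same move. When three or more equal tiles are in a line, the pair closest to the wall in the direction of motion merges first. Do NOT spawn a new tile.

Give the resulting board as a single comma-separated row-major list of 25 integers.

Answer: 0, 0, 16, 64, 8, 0, 0, 0, 8, 64, 0, 0, 0, 32, 8, 0, 0, 0, 64, 4, 0, 0, 4, 16, 32

Derivation:
Slide right:
row 0: [0, 16, 64, 8, 0] -> [0, 0, 16, 64, 8]
row 1: [0, 8, 0, 64, 0] -> [0, 0, 0, 8, 64]
row 2: [0, 0, 32, 4, 4] -> [0, 0, 0, 32, 8]
row 3: [0, 0, 64, 4, 0] -> [0, 0, 0, 64, 4]
row 4: [4, 16, 0, 32, 0] -> [0, 0, 4, 16, 32]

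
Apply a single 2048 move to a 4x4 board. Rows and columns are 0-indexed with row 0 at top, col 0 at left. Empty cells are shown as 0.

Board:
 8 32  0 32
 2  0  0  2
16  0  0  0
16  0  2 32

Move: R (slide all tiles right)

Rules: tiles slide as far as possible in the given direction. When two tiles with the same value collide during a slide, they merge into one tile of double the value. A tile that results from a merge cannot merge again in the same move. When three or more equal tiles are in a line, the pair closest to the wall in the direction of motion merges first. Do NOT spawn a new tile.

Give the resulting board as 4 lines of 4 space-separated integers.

Answer:  0  0  8 64
 0  0  0  4
 0  0  0 16
 0 16  2 32

Derivation:
Slide right:
row 0: [8, 32, 0, 32] -> [0, 0, 8, 64]
row 1: [2, 0, 0, 2] -> [0, 0, 0, 4]
row 2: [16, 0, 0, 0] -> [0, 0, 0, 16]
row 3: [16, 0, 2, 32] -> [0, 16, 2, 32]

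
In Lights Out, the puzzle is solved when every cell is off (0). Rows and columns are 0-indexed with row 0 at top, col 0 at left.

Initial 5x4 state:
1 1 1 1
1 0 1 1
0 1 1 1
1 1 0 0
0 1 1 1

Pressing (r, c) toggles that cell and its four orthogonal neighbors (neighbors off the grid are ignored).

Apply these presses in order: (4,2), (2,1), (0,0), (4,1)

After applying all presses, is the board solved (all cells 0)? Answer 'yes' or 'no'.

After press 1 at (4,2):
1 1 1 1
1 0 1 1
0 1 1 1
1 1 1 0
0 0 0 0

After press 2 at (2,1):
1 1 1 1
1 1 1 1
1 0 0 1
1 0 1 0
0 0 0 0

After press 3 at (0,0):
0 0 1 1
0 1 1 1
1 0 0 1
1 0 1 0
0 0 0 0

After press 4 at (4,1):
0 0 1 1
0 1 1 1
1 0 0 1
1 1 1 0
1 1 1 0

Lights still on: 13

Answer: no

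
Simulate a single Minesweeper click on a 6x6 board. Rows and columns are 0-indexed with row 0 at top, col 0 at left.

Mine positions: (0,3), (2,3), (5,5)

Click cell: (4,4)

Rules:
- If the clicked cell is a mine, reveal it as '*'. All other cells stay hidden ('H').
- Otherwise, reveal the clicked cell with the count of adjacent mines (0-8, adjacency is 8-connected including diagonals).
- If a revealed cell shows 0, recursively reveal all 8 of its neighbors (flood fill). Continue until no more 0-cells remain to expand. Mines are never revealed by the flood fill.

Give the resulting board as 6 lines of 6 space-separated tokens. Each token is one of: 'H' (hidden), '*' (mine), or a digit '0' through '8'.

H H H H H H
H H H H H H
H H H H H H
H H H H H H
H H H H 1 H
H H H H H H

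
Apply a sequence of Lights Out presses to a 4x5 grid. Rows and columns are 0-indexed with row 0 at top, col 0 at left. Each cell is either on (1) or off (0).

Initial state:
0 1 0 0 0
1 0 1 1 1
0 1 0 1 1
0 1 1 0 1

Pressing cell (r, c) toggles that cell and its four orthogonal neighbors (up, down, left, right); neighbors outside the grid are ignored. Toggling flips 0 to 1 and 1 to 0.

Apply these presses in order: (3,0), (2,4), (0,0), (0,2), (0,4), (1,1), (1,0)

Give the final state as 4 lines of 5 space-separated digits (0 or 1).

Answer: 0 0 1 0 1
0 0 1 1 1
0 0 0 0 0
1 0 1 0 0

Derivation:
After press 1 at (3,0):
0 1 0 0 0
1 0 1 1 1
1 1 0 1 1
1 0 1 0 1

After press 2 at (2,4):
0 1 0 0 0
1 0 1 1 0
1 1 0 0 0
1 0 1 0 0

After press 3 at (0,0):
1 0 0 0 0
0 0 1 1 0
1 1 0 0 0
1 0 1 0 0

After press 4 at (0,2):
1 1 1 1 0
0 0 0 1 0
1 1 0 0 0
1 0 1 0 0

After press 5 at (0,4):
1 1 1 0 1
0 0 0 1 1
1 1 0 0 0
1 0 1 0 0

After press 6 at (1,1):
1 0 1 0 1
1 1 1 1 1
1 0 0 0 0
1 0 1 0 0

After press 7 at (1,0):
0 0 1 0 1
0 0 1 1 1
0 0 0 0 0
1 0 1 0 0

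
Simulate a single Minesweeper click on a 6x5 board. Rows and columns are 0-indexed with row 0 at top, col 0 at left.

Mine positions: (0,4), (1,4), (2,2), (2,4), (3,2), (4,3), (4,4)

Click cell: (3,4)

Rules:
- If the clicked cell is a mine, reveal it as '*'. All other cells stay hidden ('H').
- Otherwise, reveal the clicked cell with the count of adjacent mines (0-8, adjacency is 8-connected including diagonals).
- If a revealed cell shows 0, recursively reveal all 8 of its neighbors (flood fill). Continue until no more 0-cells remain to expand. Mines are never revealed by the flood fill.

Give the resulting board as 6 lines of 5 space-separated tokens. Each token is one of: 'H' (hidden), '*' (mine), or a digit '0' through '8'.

H H H H H
H H H H H
H H H H H
H H H H 3
H H H H H
H H H H H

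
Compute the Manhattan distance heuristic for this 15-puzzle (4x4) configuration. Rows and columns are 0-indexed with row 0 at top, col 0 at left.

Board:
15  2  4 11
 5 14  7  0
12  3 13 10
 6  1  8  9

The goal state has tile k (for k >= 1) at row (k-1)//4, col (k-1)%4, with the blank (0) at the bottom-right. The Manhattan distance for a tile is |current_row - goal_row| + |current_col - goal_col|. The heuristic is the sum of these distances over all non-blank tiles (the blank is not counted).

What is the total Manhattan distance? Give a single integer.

Answer: 36

Derivation:
Tile 15: (0,0)->(3,2) = 5
Tile 2: (0,1)->(0,1) = 0
Tile 4: (0,2)->(0,3) = 1
Tile 11: (0,3)->(2,2) = 3
Tile 5: (1,0)->(1,0) = 0
Tile 14: (1,1)->(3,1) = 2
Tile 7: (1,2)->(1,2) = 0
Tile 12: (2,0)->(2,3) = 3
Tile 3: (2,1)->(0,2) = 3
Tile 13: (2,2)->(3,0) = 3
Tile 10: (2,3)->(2,1) = 2
Tile 6: (3,0)->(1,1) = 3
Tile 1: (3,1)->(0,0) = 4
Tile 8: (3,2)->(1,3) = 3
Tile 9: (3,3)->(2,0) = 4
Sum: 5 + 0 + 1 + 3 + 0 + 2 + 0 + 3 + 3 + 3 + 2 + 3 + 4 + 3 + 4 = 36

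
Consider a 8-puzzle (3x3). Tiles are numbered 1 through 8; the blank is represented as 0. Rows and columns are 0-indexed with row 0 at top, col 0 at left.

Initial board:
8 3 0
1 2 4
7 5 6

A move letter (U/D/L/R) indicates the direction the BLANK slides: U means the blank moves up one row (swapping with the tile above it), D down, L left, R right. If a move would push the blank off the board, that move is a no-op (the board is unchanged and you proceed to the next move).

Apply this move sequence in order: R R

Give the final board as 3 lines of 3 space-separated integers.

After move 1 (R):
8 3 0
1 2 4
7 5 6

After move 2 (R):
8 3 0
1 2 4
7 5 6

Answer: 8 3 0
1 2 4
7 5 6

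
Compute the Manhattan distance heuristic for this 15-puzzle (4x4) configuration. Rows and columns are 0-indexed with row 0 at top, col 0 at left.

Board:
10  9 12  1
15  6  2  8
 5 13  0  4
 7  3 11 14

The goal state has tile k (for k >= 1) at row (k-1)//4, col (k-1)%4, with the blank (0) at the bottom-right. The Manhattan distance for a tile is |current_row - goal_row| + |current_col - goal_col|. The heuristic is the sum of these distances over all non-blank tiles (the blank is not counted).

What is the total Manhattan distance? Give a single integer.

Answer: 34

Derivation:
Tile 10: at (0,0), goal (2,1), distance |0-2|+|0-1| = 3
Tile 9: at (0,1), goal (2,0), distance |0-2|+|1-0| = 3
Tile 12: at (0,2), goal (2,3), distance |0-2|+|2-3| = 3
Tile 1: at (0,3), goal (0,0), distance |0-0|+|3-0| = 3
Tile 15: at (1,0), goal (3,2), distance |1-3|+|0-2| = 4
Tile 6: at (1,1), goal (1,1), distance |1-1|+|1-1| = 0
Tile 2: at (1,2), goal (0,1), distance |1-0|+|2-1| = 2
Tile 8: at (1,3), goal (1,3), distance |1-1|+|3-3| = 0
Tile 5: at (2,0), goal (1,0), distance |2-1|+|0-0| = 1
Tile 13: at (2,1), goal (3,0), distance |2-3|+|1-0| = 2
Tile 4: at (2,3), goal (0,3), distance |2-0|+|3-3| = 2
Tile 7: at (3,0), goal (1,2), distance |3-1|+|0-2| = 4
Tile 3: at (3,1), goal (0,2), distance |3-0|+|1-2| = 4
Tile 11: at (3,2), goal (2,2), distance |3-2|+|2-2| = 1
Tile 14: at (3,3), goal (3,1), distance |3-3|+|3-1| = 2
Sum: 3 + 3 + 3 + 3 + 4 + 0 + 2 + 0 + 1 + 2 + 2 + 4 + 4 + 1 + 2 = 34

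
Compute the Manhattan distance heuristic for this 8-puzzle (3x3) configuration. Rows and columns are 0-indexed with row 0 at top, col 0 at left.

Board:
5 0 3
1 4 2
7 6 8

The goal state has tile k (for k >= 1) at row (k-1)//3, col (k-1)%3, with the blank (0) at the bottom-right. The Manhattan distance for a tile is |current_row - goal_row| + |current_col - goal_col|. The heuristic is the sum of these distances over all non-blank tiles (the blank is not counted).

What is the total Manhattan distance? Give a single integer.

Answer: 9

Derivation:
Tile 5: at (0,0), goal (1,1), distance |0-1|+|0-1| = 2
Tile 3: at (0,2), goal (0,2), distance |0-0|+|2-2| = 0
Tile 1: at (1,0), goal (0,0), distance |1-0|+|0-0| = 1
Tile 4: at (1,1), goal (1,0), distance |1-1|+|1-0| = 1
Tile 2: at (1,2), goal (0,1), distance |1-0|+|2-1| = 2
Tile 7: at (2,0), goal (2,0), distance |2-2|+|0-0| = 0
Tile 6: at (2,1), goal (1,2), distance |2-1|+|1-2| = 2
Tile 8: at (2,2), goal (2,1), distance |2-2|+|2-1| = 1
Sum: 2 + 0 + 1 + 1 + 2 + 0 + 2 + 1 = 9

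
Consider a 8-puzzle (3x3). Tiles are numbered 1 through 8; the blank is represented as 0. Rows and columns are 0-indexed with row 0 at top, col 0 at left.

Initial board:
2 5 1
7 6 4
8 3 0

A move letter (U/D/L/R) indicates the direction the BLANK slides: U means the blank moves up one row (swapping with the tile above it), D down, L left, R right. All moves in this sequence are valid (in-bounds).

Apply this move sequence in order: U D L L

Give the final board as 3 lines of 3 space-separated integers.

Answer: 2 5 1
7 6 4
0 8 3

Derivation:
After move 1 (U):
2 5 1
7 6 0
8 3 4

After move 2 (D):
2 5 1
7 6 4
8 3 0

After move 3 (L):
2 5 1
7 6 4
8 0 3

After move 4 (L):
2 5 1
7 6 4
0 8 3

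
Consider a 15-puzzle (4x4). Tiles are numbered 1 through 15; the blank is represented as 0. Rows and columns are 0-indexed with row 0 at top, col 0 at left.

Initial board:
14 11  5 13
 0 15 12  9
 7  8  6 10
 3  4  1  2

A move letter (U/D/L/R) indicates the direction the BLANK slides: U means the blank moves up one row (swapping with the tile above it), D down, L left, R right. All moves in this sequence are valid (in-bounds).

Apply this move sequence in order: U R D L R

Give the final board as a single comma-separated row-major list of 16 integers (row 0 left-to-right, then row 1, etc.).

Answer: 11, 15, 5, 13, 14, 0, 12, 9, 7, 8, 6, 10, 3, 4, 1, 2

Derivation:
After move 1 (U):
 0 11  5 13
14 15 12  9
 7  8  6 10
 3  4  1  2

After move 2 (R):
11  0  5 13
14 15 12  9
 7  8  6 10
 3  4  1  2

After move 3 (D):
11 15  5 13
14  0 12  9
 7  8  6 10
 3  4  1  2

After move 4 (L):
11 15  5 13
 0 14 12  9
 7  8  6 10
 3  4  1  2

After move 5 (R):
11 15  5 13
14  0 12  9
 7  8  6 10
 3  4  1  2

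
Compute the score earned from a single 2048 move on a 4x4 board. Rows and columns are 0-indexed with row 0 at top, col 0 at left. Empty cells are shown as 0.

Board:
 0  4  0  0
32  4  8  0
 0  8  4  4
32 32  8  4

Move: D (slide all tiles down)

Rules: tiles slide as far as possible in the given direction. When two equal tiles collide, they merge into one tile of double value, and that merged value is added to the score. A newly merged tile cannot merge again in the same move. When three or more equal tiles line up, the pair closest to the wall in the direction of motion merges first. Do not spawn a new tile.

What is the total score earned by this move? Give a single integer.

Slide down:
col 0: [0, 32, 0, 32] -> [0, 0, 0, 64]  score +64 (running 64)
col 1: [4, 4, 8, 32] -> [0, 8, 8, 32]  score +8 (running 72)
col 2: [0, 8, 4, 8] -> [0, 8, 4, 8]  score +0 (running 72)
col 3: [0, 0, 4, 4] -> [0, 0, 0, 8]  score +8 (running 80)
Board after move:
 0  0  0  0
 0  8  8  0
 0  8  4  0
64 32  8  8

Answer: 80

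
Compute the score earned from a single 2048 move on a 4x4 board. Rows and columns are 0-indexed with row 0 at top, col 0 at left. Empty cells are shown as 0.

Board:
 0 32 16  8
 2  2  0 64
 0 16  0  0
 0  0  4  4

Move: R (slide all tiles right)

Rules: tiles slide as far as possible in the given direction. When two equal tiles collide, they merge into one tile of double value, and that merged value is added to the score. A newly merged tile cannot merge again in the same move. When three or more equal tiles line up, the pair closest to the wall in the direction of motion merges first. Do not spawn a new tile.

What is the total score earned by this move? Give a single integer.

Answer: 12

Derivation:
Slide right:
row 0: [0, 32, 16, 8] -> [0, 32, 16, 8]  score +0 (running 0)
row 1: [2, 2, 0, 64] -> [0, 0, 4, 64]  score +4 (running 4)
row 2: [0, 16, 0, 0] -> [0, 0, 0, 16]  score +0 (running 4)
row 3: [0, 0, 4, 4] -> [0, 0, 0, 8]  score +8 (running 12)
Board after move:
 0 32 16  8
 0  0  4 64
 0  0  0 16
 0  0  0  8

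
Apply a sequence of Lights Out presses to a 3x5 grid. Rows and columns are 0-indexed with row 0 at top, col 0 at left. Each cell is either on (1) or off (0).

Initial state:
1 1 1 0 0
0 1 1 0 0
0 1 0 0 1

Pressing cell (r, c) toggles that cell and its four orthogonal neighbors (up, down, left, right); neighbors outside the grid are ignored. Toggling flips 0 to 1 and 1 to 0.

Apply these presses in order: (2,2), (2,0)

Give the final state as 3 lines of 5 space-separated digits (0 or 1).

After press 1 at (2,2):
1 1 1 0 0
0 1 0 0 0
0 0 1 1 1

After press 2 at (2,0):
1 1 1 0 0
1 1 0 0 0
1 1 1 1 1

Answer: 1 1 1 0 0
1 1 0 0 0
1 1 1 1 1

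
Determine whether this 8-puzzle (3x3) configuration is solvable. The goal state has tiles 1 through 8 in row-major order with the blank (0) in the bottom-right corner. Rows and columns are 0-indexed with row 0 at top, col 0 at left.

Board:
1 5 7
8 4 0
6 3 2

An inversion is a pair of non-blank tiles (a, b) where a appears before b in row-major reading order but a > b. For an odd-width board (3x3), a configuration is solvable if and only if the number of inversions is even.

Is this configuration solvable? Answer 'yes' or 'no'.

Inversions (pairs i<j in row-major order where tile[i] > tile[j] > 0): 16
16 is even, so the puzzle is solvable.

Answer: yes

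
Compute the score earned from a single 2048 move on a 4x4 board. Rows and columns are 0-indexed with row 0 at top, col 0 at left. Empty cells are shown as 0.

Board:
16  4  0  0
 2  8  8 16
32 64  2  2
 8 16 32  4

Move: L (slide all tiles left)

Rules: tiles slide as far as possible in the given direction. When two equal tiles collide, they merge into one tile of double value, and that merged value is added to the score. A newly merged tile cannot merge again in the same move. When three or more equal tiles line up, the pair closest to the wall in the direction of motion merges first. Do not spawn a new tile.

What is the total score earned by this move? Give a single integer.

Answer: 20

Derivation:
Slide left:
row 0: [16, 4, 0, 0] -> [16, 4, 0, 0]  score +0 (running 0)
row 1: [2, 8, 8, 16] -> [2, 16, 16, 0]  score +16 (running 16)
row 2: [32, 64, 2, 2] -> [32, 64, 4, 0]  score +4 (running 20)
row 3: [8, 16, 32, 4] -> [8, 16, 32, 4]  score +0 (running 20)
Board after move:
16  4  0  0
 2 16 16  0
32 64  4  0
 8 16 32  4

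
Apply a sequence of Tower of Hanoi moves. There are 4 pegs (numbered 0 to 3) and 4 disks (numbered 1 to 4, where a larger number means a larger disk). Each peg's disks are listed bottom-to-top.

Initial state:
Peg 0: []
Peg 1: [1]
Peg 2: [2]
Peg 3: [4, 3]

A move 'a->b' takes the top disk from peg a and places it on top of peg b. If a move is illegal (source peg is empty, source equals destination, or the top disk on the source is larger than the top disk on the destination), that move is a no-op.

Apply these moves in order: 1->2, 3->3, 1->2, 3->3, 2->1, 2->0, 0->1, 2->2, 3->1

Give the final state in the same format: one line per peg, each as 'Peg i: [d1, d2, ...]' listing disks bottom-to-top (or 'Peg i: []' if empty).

After move 1 (1->2):
Peg 0: []
Peg 1: []
Peg 2: [2, 1]
Peg 3: [4, 3]

After move 2 (3->3):
Peg 0: []
Peg 1: []
Peg 2: [2, 1]
Peg 3: [4, 3]

After move 3 (1->2):
Peg 0: []
Peg 1: []
Peg 2: [2, 1]
Peg 3: [4, 3]

After move 4 (3->3):
Peg 0: []
Peg 1: []
Peg 2: [2, 1]
Peg 3: [4, 3]

After move 5 (2->1):
Peg 0: []
Peg 1: [1]
Peg 2: [2]
Peg 3: [4, 3]

After move 6 (2->0):
Peg 0: [2]
Peg 1: [1]
Peg 2: []
Peg 3: [4, 3]

After move 7 (0->1):
Peg 0: [2]
Peg 1: [1]
Peg 2: []
Peg 3: [4, 3]

After move 8 (2->2):
Peg 0: [2]
Peg 1: [1]
Peg 2: []
Peg 3: [4, 3]

After move 9 (3->1):
Peg 0: [2]
Peg 1: [1]
Peg 2: []
Peg 3: [4, 3]

Answer: Peg 0: [2]
Peg 1: [1]
Peg 2: []
Peg 3: [4, 3]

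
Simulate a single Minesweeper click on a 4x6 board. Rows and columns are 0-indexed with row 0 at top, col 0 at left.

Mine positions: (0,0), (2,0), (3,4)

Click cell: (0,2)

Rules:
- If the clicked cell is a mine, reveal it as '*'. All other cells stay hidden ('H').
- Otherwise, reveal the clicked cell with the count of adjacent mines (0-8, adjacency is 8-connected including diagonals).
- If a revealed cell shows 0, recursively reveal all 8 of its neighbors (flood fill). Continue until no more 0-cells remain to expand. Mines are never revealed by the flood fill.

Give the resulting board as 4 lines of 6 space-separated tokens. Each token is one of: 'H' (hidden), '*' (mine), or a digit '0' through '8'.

H 1 0 0 0 0
H 2 0 0 0 0
H 1 0 1 1 1
H 1 0 1 H H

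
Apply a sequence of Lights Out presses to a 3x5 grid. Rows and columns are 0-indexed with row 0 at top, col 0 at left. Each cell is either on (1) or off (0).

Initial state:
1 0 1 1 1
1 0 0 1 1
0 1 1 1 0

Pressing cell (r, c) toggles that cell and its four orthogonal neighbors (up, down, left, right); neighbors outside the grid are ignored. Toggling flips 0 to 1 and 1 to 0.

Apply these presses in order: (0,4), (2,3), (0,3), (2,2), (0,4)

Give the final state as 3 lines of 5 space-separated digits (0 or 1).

Answer: 1 0 0 0 0
1 0 1 1 1
0 0 1 1 1

Derivation:
After press 1 at (0,4):
1 0 1 0 0
1 0 0 1 0
0 1 1 1 0

After press 2 at (2,3):
1 0 1 0 0
1 0 0 0 0
0 1 0 0 1

After press 3 at (0,3):
1 0 0 1 1
1 0 0 1 0
0 1 0 0 1

After press 4 at (2,2):
1 0 0 1 1
1 0 1 1 0
0 0 1 1 1

After press 5 at (0,4):
1 0 0 0 0
1 0 1 1 1
0 0 1 1 1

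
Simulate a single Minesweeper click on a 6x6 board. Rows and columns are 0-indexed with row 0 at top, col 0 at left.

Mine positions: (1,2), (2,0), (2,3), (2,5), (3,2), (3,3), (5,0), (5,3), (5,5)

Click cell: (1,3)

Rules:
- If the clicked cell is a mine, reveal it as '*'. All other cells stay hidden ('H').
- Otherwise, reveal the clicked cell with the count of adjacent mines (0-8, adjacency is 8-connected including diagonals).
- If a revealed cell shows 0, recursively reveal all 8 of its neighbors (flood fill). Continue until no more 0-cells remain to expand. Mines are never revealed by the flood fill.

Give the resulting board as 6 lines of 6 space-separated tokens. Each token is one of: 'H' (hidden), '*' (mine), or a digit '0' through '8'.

H H H H H H
H H H 2 H H
H H H H H H
H H H H H H
H H H H H H
H H H H H H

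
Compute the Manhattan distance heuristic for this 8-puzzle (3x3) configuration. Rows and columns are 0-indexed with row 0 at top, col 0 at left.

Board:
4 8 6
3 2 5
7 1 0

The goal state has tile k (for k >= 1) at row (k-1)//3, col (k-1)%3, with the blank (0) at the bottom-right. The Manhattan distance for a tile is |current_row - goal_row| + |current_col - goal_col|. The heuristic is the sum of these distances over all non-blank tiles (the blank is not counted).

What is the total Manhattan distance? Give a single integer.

Tile 4: (0,0)->(1,0) = 1
Tile 8: (0,1)->(2,1) = 2
Tile 6: (0,2)->(1,2) = 1
Tile 3: (1,0)->(0,2) = 3
Tile 2: (1,1)->(0,1) = 1
Tile 5: (1,2)->(1,1) = 1
Tile 7: (2,0)->(2,0) = 0
Tile 1: (2,1)->(0,0) = 3
Sum: 1 + 2 + 1 + 3 + 1 + 1 + 0 + 3 = 12

Answer: 12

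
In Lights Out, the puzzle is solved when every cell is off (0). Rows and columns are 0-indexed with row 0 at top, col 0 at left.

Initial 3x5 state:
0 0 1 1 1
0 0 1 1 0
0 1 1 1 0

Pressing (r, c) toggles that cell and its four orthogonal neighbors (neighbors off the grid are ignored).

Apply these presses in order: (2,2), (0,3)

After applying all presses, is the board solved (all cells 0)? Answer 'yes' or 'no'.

Answer: yes

Derivation:
After press 1 at (2,2):
0 0 1 1 1
0 0 0 1 0
0 0 0 0 0

After press 2 at (0,3):
0 0 0 0 0
0 0 0 0 0
0 0 0 0 0

Lights still on: 0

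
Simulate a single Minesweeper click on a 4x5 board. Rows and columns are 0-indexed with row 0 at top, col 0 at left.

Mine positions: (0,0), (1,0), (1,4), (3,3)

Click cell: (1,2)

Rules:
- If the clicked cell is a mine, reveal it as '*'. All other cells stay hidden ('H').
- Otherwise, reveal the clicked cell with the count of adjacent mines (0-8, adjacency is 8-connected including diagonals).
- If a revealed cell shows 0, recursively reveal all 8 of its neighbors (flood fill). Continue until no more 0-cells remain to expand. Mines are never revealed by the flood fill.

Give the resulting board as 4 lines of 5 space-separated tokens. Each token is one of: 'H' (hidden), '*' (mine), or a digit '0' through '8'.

H 2 0 1 H
H 2 0 1 H
H 1 1 2 H
H H H H H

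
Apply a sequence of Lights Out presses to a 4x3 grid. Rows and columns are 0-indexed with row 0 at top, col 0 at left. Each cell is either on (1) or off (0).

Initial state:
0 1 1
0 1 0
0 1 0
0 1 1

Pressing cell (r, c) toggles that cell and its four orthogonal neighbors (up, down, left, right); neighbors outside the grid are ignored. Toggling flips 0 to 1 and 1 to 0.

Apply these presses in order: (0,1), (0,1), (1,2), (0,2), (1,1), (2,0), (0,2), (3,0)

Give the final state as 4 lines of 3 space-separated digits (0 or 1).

After press 1 at (0,1):
1 0 0
0 0 0
0 1 0
0 1 1

After press 2 at (0,1):
0 1 1
0 1 0
0 1 0
0 1 1

After press 3 at (1,2):
0 1 0
0 0 1
0 1 1
0 1 1

After press 4 at (0,2):
0 0 1
0 0 0
0 1 1
0 1 1

After press 5 at (1,1):
0 1 1
1 1 1
0 0 1
0 1 1

After press 6 at (2,0):
0 1 1
0 1 1
1 1 1
1 1 1

After press 7 at (0,2):
0 0 0
0 1 0
1 1 1
1 1 1

After press 8 at (3,0):
0 0 0
0 1 0
0 1 1
0 0 1

Answer: 0 0 0
0 1 0
0 1 1
0 0 1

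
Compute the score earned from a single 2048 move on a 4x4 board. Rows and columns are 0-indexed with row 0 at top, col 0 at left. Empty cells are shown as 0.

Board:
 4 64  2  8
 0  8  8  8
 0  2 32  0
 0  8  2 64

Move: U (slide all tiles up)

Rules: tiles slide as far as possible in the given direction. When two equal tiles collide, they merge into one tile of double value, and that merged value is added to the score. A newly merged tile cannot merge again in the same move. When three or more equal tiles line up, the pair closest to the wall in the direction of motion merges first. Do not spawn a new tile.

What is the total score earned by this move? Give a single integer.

Slide up:
col 0: [4, 0, 0, 0] -> [4, 0, 0, 0]  score +0 (running 0)
col 1: [64, 8, 2, 8] -> [64, 8, 2, 8]  score +0 (running 0)
col 2: [2, 8, 32, 2] -> [2, 8, 32, 2]  score +0 (running 0)
col 3: [8, 8, 0, 64] -> [16, 64, 0, 0]  score +16 (running 16)
Board after move:
 4 64  2 16
 0  8  8 64
 0  2 32  0
 0  8  2  0

Answer: 16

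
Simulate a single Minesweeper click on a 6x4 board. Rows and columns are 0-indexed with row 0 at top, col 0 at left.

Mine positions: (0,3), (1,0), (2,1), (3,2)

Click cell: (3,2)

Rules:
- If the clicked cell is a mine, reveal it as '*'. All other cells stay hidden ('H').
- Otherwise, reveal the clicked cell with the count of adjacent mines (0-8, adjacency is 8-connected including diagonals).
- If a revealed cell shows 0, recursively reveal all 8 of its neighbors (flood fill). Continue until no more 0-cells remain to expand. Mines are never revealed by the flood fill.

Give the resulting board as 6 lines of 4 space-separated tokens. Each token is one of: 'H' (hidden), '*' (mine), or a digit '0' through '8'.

H H H H
H H H H
H H H H
H H * H
H H H H
H H H H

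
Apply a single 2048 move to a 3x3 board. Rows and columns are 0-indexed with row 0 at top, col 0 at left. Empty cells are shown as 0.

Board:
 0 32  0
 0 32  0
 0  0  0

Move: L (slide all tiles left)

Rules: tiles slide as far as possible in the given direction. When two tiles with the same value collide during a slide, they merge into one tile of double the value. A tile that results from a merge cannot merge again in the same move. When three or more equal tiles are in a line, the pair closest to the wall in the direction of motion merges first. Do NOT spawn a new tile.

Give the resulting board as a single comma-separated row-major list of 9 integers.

Answer: 32, 0, 0, 32, 0, 0, 0, 0, 0

Derivation:
Slide left:
row 0: [0, 32, 0] -> [32, 0, 0]
row 1: [0, 32, 0] -> [32, 0, 0]
row 2: [0, 0, 0] -> [0, 0, 0]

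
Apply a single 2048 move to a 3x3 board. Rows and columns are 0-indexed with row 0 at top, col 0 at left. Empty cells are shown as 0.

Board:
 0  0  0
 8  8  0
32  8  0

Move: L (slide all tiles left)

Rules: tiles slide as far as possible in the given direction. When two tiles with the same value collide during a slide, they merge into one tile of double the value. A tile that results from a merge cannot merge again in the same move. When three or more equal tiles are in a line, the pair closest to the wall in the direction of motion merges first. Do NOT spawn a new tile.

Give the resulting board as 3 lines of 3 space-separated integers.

Slide left:
row 0: [0, 0, 0] -> [0, 0, 0]
row 1: [8, 8, 0] -> [16, 0, 0]
row 2: [32, 8, 0] -> [32, 8, 0]

Answer:  0  0  0
16  0  0
32  8  0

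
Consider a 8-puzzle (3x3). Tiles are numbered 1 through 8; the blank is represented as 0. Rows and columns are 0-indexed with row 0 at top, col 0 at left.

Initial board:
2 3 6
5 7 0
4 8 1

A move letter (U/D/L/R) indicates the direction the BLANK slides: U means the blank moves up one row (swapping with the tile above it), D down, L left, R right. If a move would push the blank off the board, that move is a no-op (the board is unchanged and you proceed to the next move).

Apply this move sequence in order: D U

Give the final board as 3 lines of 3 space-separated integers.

Answer: 2 3 6
5 7 0
4 8 1

Derivation:
After move 1 (D):
2 3 6
5 7 1
4 8 0

After move 2 (U):
2 3 6
5 7 0
4 8 1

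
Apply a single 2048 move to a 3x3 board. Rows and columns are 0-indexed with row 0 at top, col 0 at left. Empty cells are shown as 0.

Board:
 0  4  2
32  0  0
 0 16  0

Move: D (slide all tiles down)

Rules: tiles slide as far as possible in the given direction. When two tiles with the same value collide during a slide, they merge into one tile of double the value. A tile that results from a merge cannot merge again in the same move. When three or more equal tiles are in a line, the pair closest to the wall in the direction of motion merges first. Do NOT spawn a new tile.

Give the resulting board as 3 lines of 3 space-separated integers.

Answer:  0  0  0
 0  4  0
32 16  2

Derivation:
Slide down:
col 0: [0, 32, 0] -> [0, 0, 32]
col 1: [4, 0, 16] -> [0, 4, 16]
col 2: [2, 0, 0] -> [0, 0, 2]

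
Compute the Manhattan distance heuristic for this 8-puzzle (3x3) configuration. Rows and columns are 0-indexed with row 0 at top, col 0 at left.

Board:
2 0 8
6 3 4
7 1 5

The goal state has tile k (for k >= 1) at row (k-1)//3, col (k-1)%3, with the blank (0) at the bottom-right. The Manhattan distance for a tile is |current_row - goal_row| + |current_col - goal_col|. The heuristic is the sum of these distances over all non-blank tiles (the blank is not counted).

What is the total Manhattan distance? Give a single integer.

Answer: 15

Derivation:
Tile 2: (0,0)->(0,1) = 1
Tile 8: (0,2)->(2,1) = 3
Tile 6: (1,0)->(1,2) = 2
Tile 3: (1,1)->(0,2) = 2
Tile 4: (1,2)->(1,0) = 2
Tile 7: (2,0)->(2,0) = 0
Tile 1: (2,1)->(0,0) = 3
Tile 5: (2,2)->(1,1) = 2
Sum: 1 + 3 + 2 + 2 + 2 + 0 + 3 + 2 = 15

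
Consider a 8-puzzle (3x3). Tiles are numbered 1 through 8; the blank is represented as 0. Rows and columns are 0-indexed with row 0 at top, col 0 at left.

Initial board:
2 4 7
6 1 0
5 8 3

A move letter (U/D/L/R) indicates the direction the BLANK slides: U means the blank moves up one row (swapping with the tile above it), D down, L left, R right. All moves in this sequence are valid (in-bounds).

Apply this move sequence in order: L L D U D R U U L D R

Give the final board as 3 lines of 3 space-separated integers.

After move 1 (L):
2 4 7
6 0 1
5 8 3

After move 2 (L):
2 4 7
0 6 1
5 8 3

After move 3 (D):
2 4 7
5 6 1
0 8 3

After move 4 (U):
2 4 7
0 6 1
5 8 3

After move 5 (D):
2 4 7
5 6 1
0 8 3

After move 6 (R):
2 4 7
5 6 1
8 0 3

After move 7 (U):
2 4 7
5 0 1
8 6 3

After move 8 (U):
2 0 7
5 4 1
8 6 3

After move 9 (L):
0 2 7
5 4 1
8 6 3

After move 10 (D):
5 2 7
0 4 1
8 6 3

After move 11 (R):
5 2 7
4 0 1
8 6 3

Answer: 5 2 7
4 0 1
8 6 3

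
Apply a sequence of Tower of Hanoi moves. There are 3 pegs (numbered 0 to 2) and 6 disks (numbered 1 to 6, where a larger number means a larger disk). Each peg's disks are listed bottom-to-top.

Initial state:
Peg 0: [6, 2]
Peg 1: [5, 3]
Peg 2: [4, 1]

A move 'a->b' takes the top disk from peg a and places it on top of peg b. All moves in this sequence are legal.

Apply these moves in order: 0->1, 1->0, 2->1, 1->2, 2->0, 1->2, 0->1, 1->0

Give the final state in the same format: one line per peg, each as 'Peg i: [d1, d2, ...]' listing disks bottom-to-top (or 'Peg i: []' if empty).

After move 1 (0->1):
Peg 0: [6]
Peg 1: [5, 3, 2]
Peg 2: [4, 1]

After move 2 (1->0):
Peg 0: [6, 2]
Peg 1: [5, 3]
Peg 2: [4, 1]

After move 3 (2->1):
Peg 0: [6, 2]
Peg 1: [5, 3, 1]
Peg 2: [4]

After move 4 (1->2):
Peg 0: [6, 2]
Peg 1: [5, 3]
Peg 2: [4, 1]

After move 5 (2->0):
Peg 0: [6, 2, 1]
Peg 1: [5, 3]
Peg 2: [4]

After move 6 (1->2):
Peg 0: [6, 2, 1]
Peg 1: [5]
Peg 2: [4, 3]

After move 7 (0->1):
Peg 0: [6, 2]
Peg 1: [5, 1]
Peg 2: [4, 3]

After move 8 (1->0):
Peg 0: [6, 2, 1]
Peg 1: [5]
Peg 2: [4, 3]

Answer: Peg 0: [6, 2, 1]
Peg 1: [5]
Peg 2: [4, 3]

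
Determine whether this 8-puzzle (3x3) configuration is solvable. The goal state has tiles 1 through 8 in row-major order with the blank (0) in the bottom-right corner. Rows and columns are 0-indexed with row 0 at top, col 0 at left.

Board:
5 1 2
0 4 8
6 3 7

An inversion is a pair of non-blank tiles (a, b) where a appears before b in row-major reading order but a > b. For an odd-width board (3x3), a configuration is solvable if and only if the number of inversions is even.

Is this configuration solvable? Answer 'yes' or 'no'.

Answer: no

Derivation:
Inversions (pairs i<j in row-major order where tile[i] > tile[j] > 0): 9
9 is odd, so the puzzle is not solvable.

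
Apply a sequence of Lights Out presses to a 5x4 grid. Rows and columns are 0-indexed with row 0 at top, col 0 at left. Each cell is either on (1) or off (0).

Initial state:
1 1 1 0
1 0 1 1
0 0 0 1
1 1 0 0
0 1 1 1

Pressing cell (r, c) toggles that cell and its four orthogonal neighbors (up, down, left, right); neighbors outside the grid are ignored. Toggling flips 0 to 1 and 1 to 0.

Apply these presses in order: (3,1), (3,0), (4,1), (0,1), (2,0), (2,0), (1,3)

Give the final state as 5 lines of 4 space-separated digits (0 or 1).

Answer: 0 0 0 1
1 1 0 0
1 1 0 0
1 0 1 0
0 1 0 1

Derivation:
After press 1 at (3,1):
1 1 1 0
1 0 1 1
0 1 0 1
0 0 1 0
0 0 1 1

After press 2 at (3,0):
1 1 1 0
1 0 1 1
1 1 0 1
1 1 1 0
1 0 1 1

After press 3 at (4,1):
1 1 1 0
1 0 1 1
1 1 0 1
1 0 1 0
0 1 0 1

After press 4 at (0,1):
0 0 0 0
1 1 1 1
1 1 0 1
1 0 1 0
0 1 0 1

After press 5 at (2,0):
0 0 0 0
0 1 1 1
0 0 0 1
0 0 1 0
0 1 0 1

After press 6 at (2,0):
0 0 0 0
1 1 1 1
1 1 0 1
1 0 1 0
0 1 0 1

After press 7 at (1,3):
0 0 0 1
1 1 0 0
1 1 0 0
1 0 1 0
0 1 0 1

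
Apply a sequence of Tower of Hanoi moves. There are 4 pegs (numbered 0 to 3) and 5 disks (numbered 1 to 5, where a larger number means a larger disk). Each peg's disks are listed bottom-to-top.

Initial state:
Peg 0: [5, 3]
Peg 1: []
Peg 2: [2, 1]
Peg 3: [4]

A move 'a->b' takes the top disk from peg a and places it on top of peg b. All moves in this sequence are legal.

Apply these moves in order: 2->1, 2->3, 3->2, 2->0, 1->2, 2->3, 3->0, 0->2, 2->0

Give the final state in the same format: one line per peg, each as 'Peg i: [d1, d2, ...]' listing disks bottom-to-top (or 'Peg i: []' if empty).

Answer: Peg 0: [5, 3, 2, 1]
Peg 1: []
Peg 2: []
Peg 3: [4]

Derivation:
After move 1 (2->1):
Peg 0: [5, 3]
Peg 1: [1]
Peg 2: [2]
Peg 3: [4]

After move 2 (2->3):
Peg 0: [5, 3]
Peg 1: [1]
Peg 2: []
Peg 3: [4, 2]

After move 3 (3->2):
Peg 0: [5, 3]
Peg 1: [1]
Peg 2: [2]
Peg 3: [4]

After move 4 (2->0):
Peg 0: [5, 3, 2]
Peg 1: [1]
Peg 2: []
Peg 3: [4]

After move 5 (1->2):
Peg 0: [5, 3, 2]
Peg 1: []
Peg 2: [1]
Peg 3: [4]

After move 6 (2->3):
Peg 0: [5, 3, 2]
Peg 1: []
Peg 2: []
Peg 3: [4, 1]

After move 7 (3->0):
Peg 0: [5, 3, 2, 1]
Peg 1: []
Peg 2: []
Peg 3: [4]

After move 8 (0->2):
Peg 0: [5, 3, 2]
Peg 1: []
Peg 2: [1]
Peg 3: [4]

After move 9 (2->0):
Peg 0: [5, 3, 2, 1]
Peg 1: []
Peg 2: []
Peg 3: [4]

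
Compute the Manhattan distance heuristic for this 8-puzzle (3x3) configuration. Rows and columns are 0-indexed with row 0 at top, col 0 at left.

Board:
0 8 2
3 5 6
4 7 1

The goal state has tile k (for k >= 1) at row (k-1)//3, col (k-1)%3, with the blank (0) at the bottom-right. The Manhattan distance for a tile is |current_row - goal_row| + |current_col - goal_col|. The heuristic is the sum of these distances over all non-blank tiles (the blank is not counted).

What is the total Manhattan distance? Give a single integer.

Tile 8: (0,1)->(2,1) = 2
Tile 2: (0,2)->(0,1) = 1
Tile 3: (1,0)->(0,2) = 3
Tile 5: (1,1)->(1,1) = 0
Tile 6: (1,2)->(1,2) = 0
Tile 4: (2,0)->(1,0) = 1
Tile 7: (2,1)->(2,0) = 1
Tile 1: (2,2)->(0,0) = 4
Sum: 2 + 1 + 3 + 0 + 0 + 1 + 1 + 4 = 12

Answer: 12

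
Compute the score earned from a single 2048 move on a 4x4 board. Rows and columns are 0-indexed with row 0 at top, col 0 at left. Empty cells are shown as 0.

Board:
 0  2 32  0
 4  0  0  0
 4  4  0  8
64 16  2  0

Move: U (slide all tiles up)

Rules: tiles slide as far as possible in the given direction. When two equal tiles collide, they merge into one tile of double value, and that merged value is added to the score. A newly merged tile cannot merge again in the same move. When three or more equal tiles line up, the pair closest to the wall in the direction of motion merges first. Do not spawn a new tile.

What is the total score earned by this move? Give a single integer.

Slide up:
col 0: [0, 4, 4, 64] -> [8, 64, 0, 0]  score +8 (running 8)
col 1: [2, 0, 4, 16] -> [2, 4, 16, 0]  score +0 (running 8)
col 2: [32, 0, 0, 2] -> [32, 2, 0, 0]  score +0 (running 8)
col 3: [0, 0, 8, 0] -> [8, 0, 0, 0]  score +0 (running 8)
Board after move:
 8  2 32  8
64  4  2  0
 0 16  0  0
 0  0  0  0

Answer: 8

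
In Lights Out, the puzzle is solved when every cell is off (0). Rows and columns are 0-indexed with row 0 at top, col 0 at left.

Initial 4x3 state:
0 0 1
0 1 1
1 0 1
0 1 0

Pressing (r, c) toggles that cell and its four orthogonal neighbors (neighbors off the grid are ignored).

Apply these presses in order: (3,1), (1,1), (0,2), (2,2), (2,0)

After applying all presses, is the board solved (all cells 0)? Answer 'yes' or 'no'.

Answer: yes

Derivation:
After press 1 at (3,1):
0 0 1
0 1 1
1 1 1
1 0 1

After press 2 at (1,1):
0 1 1
1 0 0
1 0 1
1 0 1

After press 3 at (0,2):
0 0 0
1 0 1
1 0 1
1 0 1

After press 4 at (2,2):
0 0 0
1 0 0
1 1 0
1 0 0

After press 5 at (2,0):
0 0 0
0 0 0
0 0 0
0 0 0

Lights still on: 0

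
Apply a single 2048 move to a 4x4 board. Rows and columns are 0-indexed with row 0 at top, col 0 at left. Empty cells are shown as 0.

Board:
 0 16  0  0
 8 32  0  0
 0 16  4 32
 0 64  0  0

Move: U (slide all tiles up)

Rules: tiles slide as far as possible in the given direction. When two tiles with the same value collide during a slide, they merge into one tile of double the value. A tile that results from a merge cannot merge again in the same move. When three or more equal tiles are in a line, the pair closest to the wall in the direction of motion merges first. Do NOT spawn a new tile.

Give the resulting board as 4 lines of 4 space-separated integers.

Answer:  8 16  4 32
 0 32  0  0
 0 16  0  0
 0 64  0  0

Derivation:
Slide up:
col 0: [0, 8, 0, 0] -> [8, 0, 0, 0]
col 1: [16, 32, 16, 64] -> [16, 32, 16, 64]
col 2: [0, 0, 4, 0] -> [4, 0, 0, 0]
col 3: [0, 0, 32, 0] -> [32, 0, 0, 0]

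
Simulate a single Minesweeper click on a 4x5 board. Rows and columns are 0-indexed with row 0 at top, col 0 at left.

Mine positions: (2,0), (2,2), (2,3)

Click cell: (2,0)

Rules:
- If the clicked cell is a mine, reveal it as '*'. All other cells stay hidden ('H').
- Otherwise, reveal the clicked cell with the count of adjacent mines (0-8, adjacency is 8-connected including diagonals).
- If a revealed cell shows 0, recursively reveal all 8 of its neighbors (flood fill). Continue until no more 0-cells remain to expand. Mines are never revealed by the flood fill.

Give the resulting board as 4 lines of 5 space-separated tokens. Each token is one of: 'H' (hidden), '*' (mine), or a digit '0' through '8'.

H H H H H
H H H H H
* H H H H
H H H H H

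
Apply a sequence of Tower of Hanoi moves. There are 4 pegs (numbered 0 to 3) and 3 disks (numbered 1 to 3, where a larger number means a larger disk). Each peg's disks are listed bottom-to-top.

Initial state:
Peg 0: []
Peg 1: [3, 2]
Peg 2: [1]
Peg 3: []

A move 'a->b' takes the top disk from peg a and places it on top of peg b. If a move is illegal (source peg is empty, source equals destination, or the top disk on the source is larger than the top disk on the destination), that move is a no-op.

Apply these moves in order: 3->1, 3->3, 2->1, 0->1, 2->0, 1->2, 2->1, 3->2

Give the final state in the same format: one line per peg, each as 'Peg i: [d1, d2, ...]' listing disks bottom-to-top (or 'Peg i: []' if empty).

Answer: Peg 0: []
Peg 1: [3, 2, 1]
Peg 2: []
Peg 3: []

Derivation:
After move 1 (3->1):
Peg 0: []
Peg 1: [3, 2]
Peg 2: [1]
Peg 3: []

After move 2 (3->3):
Peg 0: []
Peg 1: [3, 2]
Peg 2: [1]
Peg 3: []

After move 3 (2->1):
Peg 0: []
Peg 1: [3, 2, 1]
Peg 2: []
Peg 3: []

After move 4 (0->1):
Peg 0: []
Peg 1: [3, 2, 1]
Peg 2: []
Peg 3: []

After move 5 (2->0):
Peg 0: []
Peg 1: [3, 2, 1]
Peg 2: []
Peg 3: []

After move 6 (1->2):
Peg 0: []
Peg 1: [3, 2]
Peg 2: [1]
Peg 3: []

After move 7 (2->1):
Peg 0: []
Peg 1: [3, 2, 1]
Peg 2: []
Peg 3: []

After move 8 (3->2):
Peg 0: []
Peg 1: [3, 2, 1]
Peg 2: []
Peg 3: []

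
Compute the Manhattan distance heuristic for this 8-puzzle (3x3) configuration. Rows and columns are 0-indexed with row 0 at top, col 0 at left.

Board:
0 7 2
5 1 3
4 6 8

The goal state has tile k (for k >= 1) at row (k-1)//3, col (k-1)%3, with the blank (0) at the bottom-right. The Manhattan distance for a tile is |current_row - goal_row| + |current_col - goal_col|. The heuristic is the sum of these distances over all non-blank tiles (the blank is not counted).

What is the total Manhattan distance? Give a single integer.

Answer: 12

Derivation:
Tile 7: at (0,1), goal (2,0), distance |0-2|+|1-0| = 3
Tile 2: at (0,2), goal (0,1), distance |0-0|+|2-1| = 1
Tile 5: at (1,0), goal (1,1), distance |1-1|+|0-1| = 1
Tile 1: at (1,1), goal (0,0), distance |1-0|+|1-0| = 2
Tile 3: at (1,2), goal (0,2), distance |1-0|+|2-2| = 1
Tile 4: at (2,0), goal (1,0), distance |2-1|+|0-0| = 1
Tile 6: at (2,1), goal (1,2), distance |2-1|+|1-2| = 2
Tile 8: at (2,2), goal (2,1), distance |2-2|+|2-1| = 1
Sum: 3 + 1 + 1 + 2 + 1 + 1 + 2 + 1 = 12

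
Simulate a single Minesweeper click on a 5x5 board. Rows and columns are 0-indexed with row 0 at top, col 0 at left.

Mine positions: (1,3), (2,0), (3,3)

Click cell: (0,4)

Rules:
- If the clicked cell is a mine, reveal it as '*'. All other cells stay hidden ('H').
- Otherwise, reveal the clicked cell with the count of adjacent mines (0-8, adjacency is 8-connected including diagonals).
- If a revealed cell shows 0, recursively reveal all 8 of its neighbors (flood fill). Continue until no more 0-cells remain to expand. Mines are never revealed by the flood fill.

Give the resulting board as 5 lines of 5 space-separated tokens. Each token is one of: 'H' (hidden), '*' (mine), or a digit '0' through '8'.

H H H H 1
H H H H H
H H H H H
H H H H H
H H H H H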